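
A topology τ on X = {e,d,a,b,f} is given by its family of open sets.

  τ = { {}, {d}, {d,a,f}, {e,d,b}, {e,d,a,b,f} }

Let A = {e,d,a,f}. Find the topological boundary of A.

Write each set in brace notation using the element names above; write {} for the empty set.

interior: largest open inside A is {d,a,f} (from {}, {d}, {d,a,f})
cl via duality: int({b}) = {}, so X∖{} = {e,d,a,b,f}
cl∖int = {e,b}

{e,b}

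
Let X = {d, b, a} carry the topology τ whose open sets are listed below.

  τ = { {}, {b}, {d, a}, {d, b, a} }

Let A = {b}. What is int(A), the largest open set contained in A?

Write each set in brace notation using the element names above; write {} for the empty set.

{b}

U open, U⊆A: {}, {b}. int(A) = ⋃ = {b}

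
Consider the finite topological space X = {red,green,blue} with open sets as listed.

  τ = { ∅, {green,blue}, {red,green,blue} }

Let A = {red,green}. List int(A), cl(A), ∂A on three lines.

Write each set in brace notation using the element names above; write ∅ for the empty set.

int(A) = ∅
cl(A)  = {red,green,blue}
∂A     = {red,green,blue}

interior: largest open inside A is ∅ (from ∅)
cl via duality: int({blue}) = ∅, so X∖∅ = {red,green,blue}
cl∖int = {red,green,blue}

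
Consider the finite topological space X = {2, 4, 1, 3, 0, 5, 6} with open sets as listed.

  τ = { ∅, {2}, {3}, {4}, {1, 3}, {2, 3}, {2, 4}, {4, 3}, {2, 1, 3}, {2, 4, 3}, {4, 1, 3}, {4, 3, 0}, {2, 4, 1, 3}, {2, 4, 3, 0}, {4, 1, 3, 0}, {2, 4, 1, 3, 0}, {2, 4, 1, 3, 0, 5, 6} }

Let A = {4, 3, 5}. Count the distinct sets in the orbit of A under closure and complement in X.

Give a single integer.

8

X∖A={2, 1, 0, 6}, int(X∖A)={2}, hence cl(A)={4, 1, 3, 0, 5, 6}
Orbit (k=closure, c=complement):
  1. A     = {4, 3, 5}
  2. kA    = {4, 1, 3, 0, 5, 6}
  3. cA    = {2, 1, 0, 6}
  4. ckA   = {2}
  5. kcA   = {2, 1, 0, 5, 6}
  6. kckA  = {2, 5, 6}
  7. ckcA  = {4, 3}
  8. ckckA = {4, 1, 3, 0}
(closed under both — stop)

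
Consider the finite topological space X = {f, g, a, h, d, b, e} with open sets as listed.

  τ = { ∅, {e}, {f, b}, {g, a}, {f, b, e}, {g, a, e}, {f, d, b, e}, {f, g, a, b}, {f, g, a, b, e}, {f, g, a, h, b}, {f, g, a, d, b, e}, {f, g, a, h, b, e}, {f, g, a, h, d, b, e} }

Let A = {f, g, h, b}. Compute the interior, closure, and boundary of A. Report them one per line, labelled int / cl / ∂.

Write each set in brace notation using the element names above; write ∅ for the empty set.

int(A) = {f, b}
cl(A)  = {f, g, a, h, d, b}
∂A     = {g, a, h, d}

U open, U⊆A: ∅, {f, b}. int(A) = ⋃ = {f, b}
X∖A={a, d, e}, int(X∖A)={e}, hence cl(A)={f, g, a, h, d, b}
∂A: remove int from cl → {g, a, h, d}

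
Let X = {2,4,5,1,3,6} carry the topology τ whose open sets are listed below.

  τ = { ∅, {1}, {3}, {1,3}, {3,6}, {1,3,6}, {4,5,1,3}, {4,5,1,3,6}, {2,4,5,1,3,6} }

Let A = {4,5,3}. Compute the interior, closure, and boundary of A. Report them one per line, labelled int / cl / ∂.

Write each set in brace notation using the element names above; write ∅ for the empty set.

open subsets of A: ∅, {3}; so int(A) = {3}
closure: X∖int(X∖A) = X∖{1} = {2,4,5,3,6}
∂A = {2,4,5,3,6} minus {3} = {2,4,5,6}

int(A) = {3}
cl(A)  = {2,4,5,3,6}
∂A     = {2,4,5,6}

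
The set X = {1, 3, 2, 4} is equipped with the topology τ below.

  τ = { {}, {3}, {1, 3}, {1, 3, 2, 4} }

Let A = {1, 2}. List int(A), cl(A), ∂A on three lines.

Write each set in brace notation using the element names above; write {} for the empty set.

int(A) = {}
cl(A)  = {1, 2, 4}
∂A     = {1, 2, 4}

U open, U⊆A: {}. int(A) = ⋃ = {}
X∖A={3, 4}, int(X∖A)={3}, hence cl(A)={1, 2, 4}
∂A: remove int from cl → {1, 2, 4}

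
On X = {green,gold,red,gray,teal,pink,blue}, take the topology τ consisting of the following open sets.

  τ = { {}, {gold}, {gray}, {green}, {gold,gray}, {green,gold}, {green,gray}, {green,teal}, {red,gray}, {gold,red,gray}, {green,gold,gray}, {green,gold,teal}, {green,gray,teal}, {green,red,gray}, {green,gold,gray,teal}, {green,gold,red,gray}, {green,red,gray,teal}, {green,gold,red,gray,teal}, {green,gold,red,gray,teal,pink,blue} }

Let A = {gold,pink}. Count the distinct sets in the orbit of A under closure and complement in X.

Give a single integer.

closure: X∖int(X∖A) = X∖{green,red,gray,teal} = {gold,pink,blue}
Let k=closure and c=complement:
  1. A     = {gold,pink}
  2. kA    = {gold,pink,blue}
  3. cA    = {green,red,gray,teal,blue}
  4. ckA   = {green,red,gray,teal}
  5. kcA   = {green,red,gray,teal,pink,blue}
  6. ckcA  = {gold}
— saturated at 6

6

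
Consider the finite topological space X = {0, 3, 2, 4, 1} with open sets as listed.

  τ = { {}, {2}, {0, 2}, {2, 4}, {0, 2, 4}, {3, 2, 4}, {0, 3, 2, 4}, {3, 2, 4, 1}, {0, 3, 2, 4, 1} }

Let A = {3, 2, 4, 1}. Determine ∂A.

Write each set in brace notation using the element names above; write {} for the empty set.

{0}

open subsets of A: {}, {2}, {2, 4}, {3, 2, 4}, {3, 2, 4, 1}; so int(A) = {3, 2, 4, 1}
closure: X∖int(X∖A) = X∖{} = {0, 3, 2, 4, 1}
∂A = {0, 3, 2, 4, 1} minus {3, 2, 4, 1} = {0}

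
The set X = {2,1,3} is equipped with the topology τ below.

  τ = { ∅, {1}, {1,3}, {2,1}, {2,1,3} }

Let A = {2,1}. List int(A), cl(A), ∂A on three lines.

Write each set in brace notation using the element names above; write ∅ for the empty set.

int(A) = {2,1}
cl(A)  = {2,1,3}
∂A     = {3}

interior: largest open inside A is {2,1} (from ∅, {1}, {2,1})
cl via duality: int({3}) = ∅, so X∖∅ = {2,1,3}
cl∖int = {3}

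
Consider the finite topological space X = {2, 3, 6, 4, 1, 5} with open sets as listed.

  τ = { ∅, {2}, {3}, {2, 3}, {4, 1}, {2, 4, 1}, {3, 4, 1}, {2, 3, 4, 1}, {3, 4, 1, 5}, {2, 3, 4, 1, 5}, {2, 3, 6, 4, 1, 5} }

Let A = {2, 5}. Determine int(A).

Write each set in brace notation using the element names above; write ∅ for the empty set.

{2}

open subsets of A: ∅, {2}; so int(A) = {2}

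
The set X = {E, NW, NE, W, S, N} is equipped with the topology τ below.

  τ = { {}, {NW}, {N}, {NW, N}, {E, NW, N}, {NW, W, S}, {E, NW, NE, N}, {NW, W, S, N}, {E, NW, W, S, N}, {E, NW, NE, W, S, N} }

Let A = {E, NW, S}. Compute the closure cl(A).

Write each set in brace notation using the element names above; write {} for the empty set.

X∖A={NE, W, N}, int(X∖A)={N}, hence cl(A)={E, NW, NE, W, S}

{E, NW, NE, W, S}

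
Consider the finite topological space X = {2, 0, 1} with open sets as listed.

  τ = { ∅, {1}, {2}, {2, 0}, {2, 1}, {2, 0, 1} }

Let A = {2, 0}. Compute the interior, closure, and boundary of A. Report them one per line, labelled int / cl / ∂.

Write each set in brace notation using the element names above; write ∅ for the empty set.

int(A) = {2, 0}
cl(A)  = {2, 0}
∂A     = ∅

open subsets of A: ∅, {2}, {2, 0}; so int(A) = {2, 0}
closure: X∖int(X∖A) = X∖{1} = {2, 0}
∂A = {2, 0} minus {2, 0} = ∅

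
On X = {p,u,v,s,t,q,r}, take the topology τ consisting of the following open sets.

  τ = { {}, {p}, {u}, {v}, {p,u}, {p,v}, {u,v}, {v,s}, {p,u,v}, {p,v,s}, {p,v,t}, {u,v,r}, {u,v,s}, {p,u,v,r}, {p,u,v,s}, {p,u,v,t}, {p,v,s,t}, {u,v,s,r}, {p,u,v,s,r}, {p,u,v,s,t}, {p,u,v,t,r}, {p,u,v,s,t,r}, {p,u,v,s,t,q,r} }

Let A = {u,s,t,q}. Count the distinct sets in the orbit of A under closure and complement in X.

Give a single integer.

X∖A={p,v,r}, int(X∖A)={p,v}, hence cl(A)={u,s,t,q,r}
Orbit (k=closure, c=complement):
  1. A     = {u,s,t,q}
  2. kA    = {u,s,t,q,r}
  3. cA    = {p,v,r}
  4. ckA   = {p,v}
  5. kcA   = {p,v,s,t,q,r}
  6. ckcA  = {u}
  7. kckcA = {u,q,r}
  8. ckckcA = {p,v,s,t}
(closed under both — stop)

8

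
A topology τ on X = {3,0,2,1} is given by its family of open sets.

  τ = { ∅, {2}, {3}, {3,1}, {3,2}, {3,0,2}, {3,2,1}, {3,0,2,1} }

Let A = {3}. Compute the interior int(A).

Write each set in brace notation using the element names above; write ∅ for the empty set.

{3}

U open, U⊆A: ∅, {3}. int(A) = ⋃ = {3}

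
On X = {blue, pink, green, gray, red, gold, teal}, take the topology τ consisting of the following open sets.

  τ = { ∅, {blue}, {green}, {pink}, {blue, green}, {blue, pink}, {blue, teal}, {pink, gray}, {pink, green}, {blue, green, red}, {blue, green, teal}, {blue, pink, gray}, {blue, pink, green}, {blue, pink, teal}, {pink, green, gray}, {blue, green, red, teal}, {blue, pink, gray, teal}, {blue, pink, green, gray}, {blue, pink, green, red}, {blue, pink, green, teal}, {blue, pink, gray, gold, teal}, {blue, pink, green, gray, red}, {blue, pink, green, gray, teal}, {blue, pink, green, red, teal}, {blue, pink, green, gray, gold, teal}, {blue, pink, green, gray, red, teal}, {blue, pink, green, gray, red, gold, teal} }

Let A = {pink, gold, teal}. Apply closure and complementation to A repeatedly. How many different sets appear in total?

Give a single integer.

X∖A={blue, green, gray, red}, int(X∖A)={blue, green, red}, hence cl(A)={pink, gray, gold, teal}
Orbit (k=closure, c=complement):
  1. A     = {pink, gold, teal}
  2. kA    = {pink, gray, gold, teal}
  3. cA    = {blue, green, gray, red}
  4. ckA   = {blue, green, red}
  5. kcA   = {blue, green, gray, red, gold, teal}
  6. kckA  = {blue, green, red, gold, teal}
  7. ckcA  = {pink}
  8. ckckA = {pink, gray}
  9. kckcA = {pink, gray, gold}
  10. ckckcA = {blue, green, red, teal}
(closed under both — stop)

10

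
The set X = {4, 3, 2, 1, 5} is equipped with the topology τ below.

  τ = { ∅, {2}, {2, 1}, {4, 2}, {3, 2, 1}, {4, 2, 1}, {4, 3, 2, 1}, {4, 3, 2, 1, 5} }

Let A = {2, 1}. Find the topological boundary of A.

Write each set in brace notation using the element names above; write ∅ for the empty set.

interior: largest open inside A is {2, 1} (from ∅, {2}, {2, 1})
cl via duality: int({4, 3, 5}) = ∅, so X∖∅ = {4, 3, 2, 1, 5}
cl∖int = {4, 3, 5}

{4, 3, 5}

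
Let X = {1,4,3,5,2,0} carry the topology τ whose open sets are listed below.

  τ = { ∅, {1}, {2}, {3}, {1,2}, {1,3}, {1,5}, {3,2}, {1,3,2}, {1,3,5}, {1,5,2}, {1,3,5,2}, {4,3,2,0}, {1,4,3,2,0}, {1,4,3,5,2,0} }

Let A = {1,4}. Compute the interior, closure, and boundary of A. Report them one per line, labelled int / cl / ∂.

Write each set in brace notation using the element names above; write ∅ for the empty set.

U open, U⊆A: ∅, {1}. int(A) = ⋃ = {1}
X∖A={3,5,2,0}, int(X∖A)={3,2}, hence cl(A)={1,4,5,0}
∂A: remove int from cl → {4,5,0}

int(A) = {1}
cl(A)  = {1,4,5,0}
∂A     = {4,5,0}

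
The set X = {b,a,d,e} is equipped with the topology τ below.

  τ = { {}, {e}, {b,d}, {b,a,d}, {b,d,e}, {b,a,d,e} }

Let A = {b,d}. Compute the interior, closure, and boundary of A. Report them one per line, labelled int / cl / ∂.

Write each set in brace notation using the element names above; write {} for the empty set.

interior: largest open inside A is {b,d} (from {}, {b,d})
cl via duality: int({a,e}) = {e}, so X∖{e} = {b,a,d}
cl∖int = {a}

int(A) = {b,d}
cl(A)  = {b,a,d}
∂A     = {a}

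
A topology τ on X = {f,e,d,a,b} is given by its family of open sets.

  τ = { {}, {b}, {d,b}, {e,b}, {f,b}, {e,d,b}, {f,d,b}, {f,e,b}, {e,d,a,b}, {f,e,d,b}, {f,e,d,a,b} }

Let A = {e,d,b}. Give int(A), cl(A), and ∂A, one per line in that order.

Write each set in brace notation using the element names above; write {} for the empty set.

int(A) = {e,d,b}
cl(A)  = {f,e,d,a,b}
∂A     = {f,a}

open subsets of A: {}, {b}, {e,b}, {d,b}, {e,d,b}; so int(A) = {e,d,b}
closure: X∖int(X∖A) = X∖{} = {f,e,d,a,b}
∂A = {f,e,d,a,b} minus {e,d,b} = {f,a}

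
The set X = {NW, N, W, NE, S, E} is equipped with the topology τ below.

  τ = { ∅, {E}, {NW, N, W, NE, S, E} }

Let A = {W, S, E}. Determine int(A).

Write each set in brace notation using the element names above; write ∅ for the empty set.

{E}

interior: largest open inside A is {E} (from ∅, {E})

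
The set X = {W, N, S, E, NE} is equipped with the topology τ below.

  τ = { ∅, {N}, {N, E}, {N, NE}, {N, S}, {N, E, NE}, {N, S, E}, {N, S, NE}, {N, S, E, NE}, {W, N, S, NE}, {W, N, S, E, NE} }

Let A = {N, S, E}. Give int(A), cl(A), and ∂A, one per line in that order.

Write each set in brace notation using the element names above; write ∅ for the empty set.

interior: largest open inside A is {N, S, E} (from ∅, {N}, {N, S}, {N, E}, {N, S, E})
cl via duality: int({W, NE}) = ∅, so X∖∅ = {W, N, S, E, NE}
cl∖int = {W, NE}

int(A) = {N, S, E}
cl(A)  = {W, N, S, E, NE}
∂A     = {W, NE}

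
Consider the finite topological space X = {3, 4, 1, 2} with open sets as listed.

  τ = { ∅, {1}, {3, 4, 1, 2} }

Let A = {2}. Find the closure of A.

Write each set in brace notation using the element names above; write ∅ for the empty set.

cl via duality: int({3, 4, 1}) = {1}, so X∖{1} = {3, 4, 2}

{3, 4, 2}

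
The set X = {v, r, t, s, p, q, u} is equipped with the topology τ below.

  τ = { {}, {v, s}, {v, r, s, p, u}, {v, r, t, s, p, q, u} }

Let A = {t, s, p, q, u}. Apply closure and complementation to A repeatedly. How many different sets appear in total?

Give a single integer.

4

complement {v, r}; its interior {}; cl(A) = X∖{} = {v, r, t, s, p, q, u}
With k = closure, c = complement:
  1. A     = {t, s, p, q, u}
  2. kA    = {v, r, t, s, p, q, u}
  3. cA    = {v, r}
  4. ckA   = {}
k, c of each give nothing new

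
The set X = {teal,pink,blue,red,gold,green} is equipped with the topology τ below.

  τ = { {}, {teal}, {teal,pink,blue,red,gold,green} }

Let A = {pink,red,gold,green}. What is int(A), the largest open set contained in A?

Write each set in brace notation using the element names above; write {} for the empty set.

{}

U open, U⊆A: {}. int(A) = ⋃ = {}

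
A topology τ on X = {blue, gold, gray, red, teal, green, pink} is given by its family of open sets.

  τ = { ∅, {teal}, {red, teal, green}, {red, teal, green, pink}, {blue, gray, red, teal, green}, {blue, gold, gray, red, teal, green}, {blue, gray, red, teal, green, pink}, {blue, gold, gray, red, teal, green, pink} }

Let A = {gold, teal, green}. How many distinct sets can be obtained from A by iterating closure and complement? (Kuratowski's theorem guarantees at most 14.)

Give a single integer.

6

closure: X∖int(X∖A) = X∖∅ = {blue, gold, gray, red, teal, green, pink}
Let k=closure and c=complement:
  1. A     = {gold, teal, green}
  2. kA    = {blue, gold, gray, red, teal, green, pink}
  3. cA    = {blue, gray, red, pink}
  4. ckA   = ∅
  5. kcA   = {blue, gold, gray, red, green, pink}
  6. ckcA  = {teal}
— saturated at 6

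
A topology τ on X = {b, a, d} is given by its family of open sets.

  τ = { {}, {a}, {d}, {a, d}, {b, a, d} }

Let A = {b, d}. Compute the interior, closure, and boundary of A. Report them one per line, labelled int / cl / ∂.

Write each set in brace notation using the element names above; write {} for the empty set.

opens ⊆ A: {}, {d}; union → int = {d}
complement {a}; its interior {a}; cl(A) = X∖{a} = {b, d}
boundary = {b, d} ∖ {d} = {b}

int(A) = {d}
cl(A)  = {b, d}
∂A     = {b}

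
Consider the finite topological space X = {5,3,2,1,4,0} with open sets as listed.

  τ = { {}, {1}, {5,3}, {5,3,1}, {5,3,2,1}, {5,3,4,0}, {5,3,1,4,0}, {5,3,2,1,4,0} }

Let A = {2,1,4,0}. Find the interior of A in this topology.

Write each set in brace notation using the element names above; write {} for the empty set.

{1}

interior: largest open inside A is {1} (from {}, {1})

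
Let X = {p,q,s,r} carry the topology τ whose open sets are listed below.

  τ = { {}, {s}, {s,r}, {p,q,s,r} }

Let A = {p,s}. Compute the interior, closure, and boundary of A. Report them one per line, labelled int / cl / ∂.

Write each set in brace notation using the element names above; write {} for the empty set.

int(A) = {s}
cl(A)  = {p,q,s,r}
∂A     = {p,q,r}

interior: largest open inside A is {s} (from {}, {s})
cl via duality: int({q,r}) = {}, so X∖{} = {p,q,s,r}
cl∖int = {p,q,r}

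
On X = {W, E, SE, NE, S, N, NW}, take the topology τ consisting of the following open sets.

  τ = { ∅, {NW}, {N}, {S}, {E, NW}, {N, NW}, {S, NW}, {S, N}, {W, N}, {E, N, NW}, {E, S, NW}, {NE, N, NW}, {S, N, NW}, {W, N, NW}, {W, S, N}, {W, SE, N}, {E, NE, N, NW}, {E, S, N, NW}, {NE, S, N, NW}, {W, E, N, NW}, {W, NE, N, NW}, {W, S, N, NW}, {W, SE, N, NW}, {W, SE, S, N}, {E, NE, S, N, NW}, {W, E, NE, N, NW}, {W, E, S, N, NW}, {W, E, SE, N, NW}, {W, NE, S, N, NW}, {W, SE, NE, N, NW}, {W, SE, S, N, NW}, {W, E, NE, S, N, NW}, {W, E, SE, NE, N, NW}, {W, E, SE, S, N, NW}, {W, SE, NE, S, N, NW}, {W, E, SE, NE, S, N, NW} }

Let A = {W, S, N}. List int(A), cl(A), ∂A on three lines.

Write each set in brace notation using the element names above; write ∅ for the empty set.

int(A) = {W, S, N}
cl(A)  = {W, SE, NE, S, N}
∂A     = {SE, NE}

opens ⊆ A: ∅, {N}, {S}, {S, N}, {W, N}, {W, S, N}; union → int = {W, S, N}
complement {E, SE, NE, NW}; its interior {E, NW}; cl(A) = X∖{E, NW} = {W, SE, NE, S, N}
boundary = {W, SE, NE, S, N} ∖ {W, S, N} = {SE, NE}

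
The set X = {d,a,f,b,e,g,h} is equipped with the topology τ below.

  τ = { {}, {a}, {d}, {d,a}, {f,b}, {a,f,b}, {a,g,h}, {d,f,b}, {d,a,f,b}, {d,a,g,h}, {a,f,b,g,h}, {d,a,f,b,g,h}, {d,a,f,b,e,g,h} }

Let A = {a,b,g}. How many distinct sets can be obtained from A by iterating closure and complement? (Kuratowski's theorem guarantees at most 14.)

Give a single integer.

12

complement {d,f,e,h}; its interior {d}; cl(A) = X∖{d} = {a,f,b,e,g,h}
With k = closure, c = complement:
  1. A     = {a,b,g}
  2. kA    = {a,f,b,e,g,h}
  3. cA    = {d,f,e,h}
  4. ckA   = {d}
  5. kcA   = {d,f,b,e,g,h}
  6. kckA  = {d,e}
  7. ckcA  = {a}
  8. ckckA = {a,f,b,g,h}
  9. kckcA = {a,e,g,h}
  10. ckckcA = {d,f,b}
  11. kckckcA = {d,f,b,e}
  12. ckckckcA = {a,g,h}
k, c of each give nothing new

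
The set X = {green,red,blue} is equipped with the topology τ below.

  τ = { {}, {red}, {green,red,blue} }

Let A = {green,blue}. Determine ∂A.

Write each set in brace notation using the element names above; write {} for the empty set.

{green,blue}

opens ⊆ A: {}; union → int = {}
complement {red}; its interior {red}; cl(A) = X∖{red} = {green,blue}
boundary = {green,blue} ∖ {} = {green,blue}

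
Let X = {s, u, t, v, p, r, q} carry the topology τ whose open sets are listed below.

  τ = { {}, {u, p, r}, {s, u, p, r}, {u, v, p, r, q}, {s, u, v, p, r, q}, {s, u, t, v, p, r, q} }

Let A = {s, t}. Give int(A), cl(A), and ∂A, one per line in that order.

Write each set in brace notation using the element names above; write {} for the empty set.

U open, U⊆A: {}. int(A) = ⋃ = {}
X∖A={u, v, p, r, q}, int(X∖A)={u, v, p, r, q}, hence cl(A)={s, t}
∂A: remove int from cl → {s, t}

int(A) = {}
cl(A)  = {s, t}
∂A     = {s, t}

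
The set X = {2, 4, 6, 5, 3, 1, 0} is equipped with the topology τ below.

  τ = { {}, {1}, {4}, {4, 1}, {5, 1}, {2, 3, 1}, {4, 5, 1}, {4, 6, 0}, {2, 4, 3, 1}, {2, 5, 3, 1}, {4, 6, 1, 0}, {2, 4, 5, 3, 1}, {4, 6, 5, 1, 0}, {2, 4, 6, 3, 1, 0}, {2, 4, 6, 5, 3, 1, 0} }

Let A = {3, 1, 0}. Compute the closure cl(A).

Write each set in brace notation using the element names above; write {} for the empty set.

{2, 6, 5, 3, 1, 0}

closure: X∖int(X∖A) = X∖{4} = {2, 6, 5, 3, 1, 0}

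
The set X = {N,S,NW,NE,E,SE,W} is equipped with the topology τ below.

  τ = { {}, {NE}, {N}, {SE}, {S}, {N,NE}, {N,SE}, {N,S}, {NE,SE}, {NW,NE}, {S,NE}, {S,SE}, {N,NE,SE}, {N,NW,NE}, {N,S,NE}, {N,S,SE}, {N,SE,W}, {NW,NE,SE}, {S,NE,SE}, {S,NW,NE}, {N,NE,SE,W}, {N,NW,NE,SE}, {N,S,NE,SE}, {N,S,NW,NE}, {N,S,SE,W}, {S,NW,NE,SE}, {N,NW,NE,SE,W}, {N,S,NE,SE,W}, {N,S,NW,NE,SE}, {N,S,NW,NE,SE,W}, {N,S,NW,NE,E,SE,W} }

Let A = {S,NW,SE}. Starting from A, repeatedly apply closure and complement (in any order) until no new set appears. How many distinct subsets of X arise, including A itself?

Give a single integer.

8

closure: X∖int(X∖A) = X∖{N,NE} = {S,NW,E,SE,W}
Let k=closure and c=complement:
  1. A     = {S,NW,SE}
  2. kA    = {S,NW,E,SE,W}
  3. cA    = {N,NE,E,W}
  4. ckA   = {N,NE}
  5. kcA   = {N,NW,NE,E,W}
  6. ckcA  = {S,SE}
  7. kckcA = {S,E,SE,W}
  8. ckckcA = {N,NW,NE}
— saturated at 8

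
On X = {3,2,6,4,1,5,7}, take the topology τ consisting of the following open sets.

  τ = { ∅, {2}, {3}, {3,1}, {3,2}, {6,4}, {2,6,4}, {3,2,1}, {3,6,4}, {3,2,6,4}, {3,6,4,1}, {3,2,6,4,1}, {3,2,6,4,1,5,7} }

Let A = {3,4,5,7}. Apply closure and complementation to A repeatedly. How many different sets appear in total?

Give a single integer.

closure: X∖int(X∖A) = X∖{2} = {3,6,4,1,5,7}
Let k=closure and c=complement:
  1. A     = {3,4,5,7}
  2. kA    = {3,6,4,1,5,7}
  3. cA    = {2,6,1}
  4. ckA   = {2}
  5. kcA   = {2,6,4,1,5,7}
  6. kckA  = {2,5,7}
  7. ckcA  = {3}
  8. ckckA = {3,6,4,1}
  9. kckcA = {3,1,5,7}
  10. ckckcA = {2,6,4}
  11. kckckcA = {2,6,4,5,7}
  12. ckckckcA = {3,1}
— saturated at 12

12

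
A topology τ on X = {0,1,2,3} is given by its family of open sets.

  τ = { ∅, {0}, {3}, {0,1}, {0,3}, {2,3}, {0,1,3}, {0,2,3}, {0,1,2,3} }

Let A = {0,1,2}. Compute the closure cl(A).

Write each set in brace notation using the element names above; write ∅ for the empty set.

{0,1,2}

complement {3}; its interior {3}; cl(A) = X∖{3} = {0,1,2}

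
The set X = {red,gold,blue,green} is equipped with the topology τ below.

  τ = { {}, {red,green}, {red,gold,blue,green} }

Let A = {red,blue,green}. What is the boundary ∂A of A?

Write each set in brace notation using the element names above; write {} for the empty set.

opens ⊆ A: {}, {red,green}; union → int = {red,green}
complement {gold}; its interior {}; cl(A) = X∖{} = {red,gold,blue,green}
boundary = {red,gold,blue,green} ∖ {red,green} = {gold,blue}

{gold,blue}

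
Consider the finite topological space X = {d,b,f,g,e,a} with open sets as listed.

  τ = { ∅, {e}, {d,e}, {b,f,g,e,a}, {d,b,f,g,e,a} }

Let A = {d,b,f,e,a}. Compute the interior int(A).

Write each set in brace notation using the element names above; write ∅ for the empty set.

{d,e}

opens ⊆ A: ∅, {e}, {d,e}; union → int = {d,e}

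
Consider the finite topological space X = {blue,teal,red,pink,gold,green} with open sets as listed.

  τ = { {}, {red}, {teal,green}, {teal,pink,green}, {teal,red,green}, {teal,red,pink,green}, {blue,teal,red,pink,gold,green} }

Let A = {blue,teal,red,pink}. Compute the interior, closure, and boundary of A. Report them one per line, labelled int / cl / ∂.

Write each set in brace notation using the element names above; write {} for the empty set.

int(A) = {red}
cl(A)  = {blue,teal,red,pink,gold,green}
∂A     = {blue,teal,pink,gold,green}

U open, U⊆A: {}, {red}. int(A) = ⋃ = {red}
X∖A={gold,green}, int(X∖A)={}, hence cl(A)={blue,teal,red,pink,gold,green}
∂A: remove int from cl → {blue,teal,pink,gold,green}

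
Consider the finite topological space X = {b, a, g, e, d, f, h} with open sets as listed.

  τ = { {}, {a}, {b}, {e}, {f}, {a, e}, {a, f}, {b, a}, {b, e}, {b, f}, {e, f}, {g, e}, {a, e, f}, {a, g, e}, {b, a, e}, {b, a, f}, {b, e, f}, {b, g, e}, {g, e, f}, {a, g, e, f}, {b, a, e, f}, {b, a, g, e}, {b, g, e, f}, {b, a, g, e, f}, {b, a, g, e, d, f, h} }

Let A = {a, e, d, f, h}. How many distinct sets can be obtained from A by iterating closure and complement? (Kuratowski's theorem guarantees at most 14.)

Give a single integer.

8

closure: X∖int(X∖A) = X∖{b} = {a, g, e, d, f, h}
Let k=closure and c=complement:
  1. A     = {a, e, d, f, h}
  2. kA    = {a, g, e, d, f, h}
  3. cA    = {b, g}
  4. ckA   = {b}
  5. kcA   = {b, g, d, h}
  6. kckA  = {b, d, h}
  7. ckcA  = {a, e, f}
  8. ckckA = {a, g, e, f}
— saturated at 8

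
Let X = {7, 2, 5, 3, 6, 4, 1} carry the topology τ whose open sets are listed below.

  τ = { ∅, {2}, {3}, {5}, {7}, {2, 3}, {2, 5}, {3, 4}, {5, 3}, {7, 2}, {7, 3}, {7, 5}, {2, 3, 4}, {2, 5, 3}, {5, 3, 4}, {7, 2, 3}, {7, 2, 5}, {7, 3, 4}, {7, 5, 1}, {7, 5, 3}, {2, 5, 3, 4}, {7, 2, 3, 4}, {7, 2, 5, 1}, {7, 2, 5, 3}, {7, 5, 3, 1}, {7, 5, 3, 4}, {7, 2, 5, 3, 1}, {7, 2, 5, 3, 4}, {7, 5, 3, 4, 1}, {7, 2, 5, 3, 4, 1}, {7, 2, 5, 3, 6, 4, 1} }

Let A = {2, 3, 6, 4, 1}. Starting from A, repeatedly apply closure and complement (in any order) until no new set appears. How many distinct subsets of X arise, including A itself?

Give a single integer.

6

complement {7, 5}; its interior {7, 5}; cl(A) = X∖{7, 5} = {2, 3, 6, 4, 1}
With k = closure, c = complement:
  1. A     = {2, 3, 6, 4, 1}
  2. cA    = {7, 5}
  3. kcA   = {7, 5, 6, 1}
  4. ckcA  = {2, 3, 4}
  5. kckcA = {2, 3, 6, 4}
  6. ckckcA = {7, 5, 1}
k, c of each give nothing new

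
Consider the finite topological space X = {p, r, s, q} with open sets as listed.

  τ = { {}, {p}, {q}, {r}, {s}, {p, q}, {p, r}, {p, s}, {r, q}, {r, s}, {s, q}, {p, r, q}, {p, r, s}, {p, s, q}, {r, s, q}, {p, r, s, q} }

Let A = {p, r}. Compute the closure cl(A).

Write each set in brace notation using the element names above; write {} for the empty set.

{p, r}

X∖A={s, q}, int(X∖A)={s, q}, hence cl(A)={p, r}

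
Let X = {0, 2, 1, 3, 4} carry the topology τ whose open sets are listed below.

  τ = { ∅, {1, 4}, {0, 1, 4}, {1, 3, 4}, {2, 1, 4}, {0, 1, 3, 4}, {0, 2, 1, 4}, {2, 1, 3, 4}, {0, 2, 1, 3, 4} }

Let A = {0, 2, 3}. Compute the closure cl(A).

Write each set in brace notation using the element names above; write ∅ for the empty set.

X∖A={1, 4}, int(X∖A)={1, 4}, hence cl(A)={0, 2, 3}

{0, 2, 3}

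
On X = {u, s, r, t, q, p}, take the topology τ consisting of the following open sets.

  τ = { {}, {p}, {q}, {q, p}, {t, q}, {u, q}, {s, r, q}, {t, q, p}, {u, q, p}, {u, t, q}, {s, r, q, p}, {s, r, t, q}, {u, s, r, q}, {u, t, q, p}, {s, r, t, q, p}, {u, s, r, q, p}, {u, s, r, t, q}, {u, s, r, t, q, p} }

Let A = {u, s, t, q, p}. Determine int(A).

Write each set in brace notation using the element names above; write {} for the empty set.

interior: largest open inside A is {u, t, q, p} (from {}, {p}, {q}, {q, p}, {t, q}, {u, q}, {u, t, q}, {t, q, p}, {u, q, p}, {u, t, q, p})

{u, t, q, p}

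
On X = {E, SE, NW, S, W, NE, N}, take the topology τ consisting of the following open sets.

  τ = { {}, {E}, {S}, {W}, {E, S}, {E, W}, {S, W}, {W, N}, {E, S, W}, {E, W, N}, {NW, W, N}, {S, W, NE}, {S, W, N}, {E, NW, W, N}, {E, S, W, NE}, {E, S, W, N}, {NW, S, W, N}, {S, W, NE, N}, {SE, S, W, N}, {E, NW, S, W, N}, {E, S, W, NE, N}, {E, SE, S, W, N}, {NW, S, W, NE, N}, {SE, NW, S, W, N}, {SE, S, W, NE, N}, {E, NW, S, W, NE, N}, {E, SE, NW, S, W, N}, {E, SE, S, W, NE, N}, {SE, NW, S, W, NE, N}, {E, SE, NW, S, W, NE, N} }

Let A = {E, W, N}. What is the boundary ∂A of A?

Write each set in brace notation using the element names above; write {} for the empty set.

U open, U⊆A: {}, {E}, {W}, {E, W}, {W, N}, {E, W, N}. int(A) = ⋃ = {E, W, N}
X∖A={SE, NW, S, NE}, int(X∖A)={S}, hence cl(A)={E, SE, NW, W, NE, N}
∂A: remove int from cl → {SE, NW, NE}

{SE, NW, NE}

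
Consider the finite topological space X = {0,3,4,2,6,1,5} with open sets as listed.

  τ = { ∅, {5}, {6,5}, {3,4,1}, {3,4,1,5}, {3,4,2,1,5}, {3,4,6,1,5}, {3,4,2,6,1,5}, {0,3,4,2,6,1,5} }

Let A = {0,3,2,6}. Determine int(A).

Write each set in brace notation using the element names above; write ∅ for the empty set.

open subsets of A: ∅; so int(A) = ∅

∅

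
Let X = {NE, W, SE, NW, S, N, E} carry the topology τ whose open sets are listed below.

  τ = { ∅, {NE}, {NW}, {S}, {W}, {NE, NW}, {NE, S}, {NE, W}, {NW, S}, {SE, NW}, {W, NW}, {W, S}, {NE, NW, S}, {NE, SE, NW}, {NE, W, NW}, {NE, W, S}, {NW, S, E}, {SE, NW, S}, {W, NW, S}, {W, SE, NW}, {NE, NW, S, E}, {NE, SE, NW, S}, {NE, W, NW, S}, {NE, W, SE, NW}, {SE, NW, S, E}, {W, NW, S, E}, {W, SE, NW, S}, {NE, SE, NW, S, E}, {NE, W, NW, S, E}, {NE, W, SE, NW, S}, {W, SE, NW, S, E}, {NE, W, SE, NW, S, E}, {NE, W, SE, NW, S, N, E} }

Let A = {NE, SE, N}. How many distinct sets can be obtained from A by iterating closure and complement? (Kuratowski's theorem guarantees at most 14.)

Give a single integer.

6

closure: X∖int(X∖A) = X∖{W, NW, S, E} = {NE, SE, N}
Let k=closure and c=complement:
  1. A     = {NE, SE, N}
  2. cA    = {W, NW, S, E}
  3. kcA   = {W, SE, NW, S, N, E}
  4. ckcA  = {NE}
  5. kckcA = {NE, N}
  6. ckckcA = {W, SE, NW, S, E}
— saturated at 6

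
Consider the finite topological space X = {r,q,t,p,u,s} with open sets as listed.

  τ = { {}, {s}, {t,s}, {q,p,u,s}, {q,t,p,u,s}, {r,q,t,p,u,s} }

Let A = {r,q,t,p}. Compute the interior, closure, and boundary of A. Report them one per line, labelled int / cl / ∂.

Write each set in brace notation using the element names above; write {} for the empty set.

int(A) = {}
cl(A)  = {r,q,t,p,u}
∂A     = {r,q,t,p,u}

interior: largest open inside A is {} (from {})
cl via duality: int({u,s}) = {s}, so X∖{s} = {r,q,t,p,u}
cl∖int = {r,q,t,p,u}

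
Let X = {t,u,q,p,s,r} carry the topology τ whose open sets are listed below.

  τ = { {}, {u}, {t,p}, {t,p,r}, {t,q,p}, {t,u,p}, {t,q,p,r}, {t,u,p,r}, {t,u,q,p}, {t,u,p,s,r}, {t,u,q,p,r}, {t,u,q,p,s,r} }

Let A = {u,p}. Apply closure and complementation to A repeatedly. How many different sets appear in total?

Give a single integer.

X∖A={t,q,s,r}, int(X∖A)={}, hence cl(A)={t,u,q,p,s,r}
Orbit (k=closure, c=complement):
  1. A     = {u,p}
  2. kA    = {t,u,q,p,s,r}
  3. cA    = {t,q,s,r}
  4. ckA   = {}
  5. kcA   = {t,q,p,s,r}
  6. ckcA  = {u}
  7. kckcA = {u,s}
  8. ckckcA = {t,q,p,r}
(closed under both — stop)

8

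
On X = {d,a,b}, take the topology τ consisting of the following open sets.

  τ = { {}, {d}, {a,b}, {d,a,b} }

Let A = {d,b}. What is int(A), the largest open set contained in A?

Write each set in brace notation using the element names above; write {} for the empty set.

U open, U⊆A: {}, {d}. int(A) = ⋃ = {d}

{d}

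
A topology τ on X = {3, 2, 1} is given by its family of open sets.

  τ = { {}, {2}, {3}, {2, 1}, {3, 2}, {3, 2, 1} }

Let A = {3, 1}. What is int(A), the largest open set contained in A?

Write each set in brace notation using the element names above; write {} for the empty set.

interior: largest open inside A is {3} (from {}, {3})

{3}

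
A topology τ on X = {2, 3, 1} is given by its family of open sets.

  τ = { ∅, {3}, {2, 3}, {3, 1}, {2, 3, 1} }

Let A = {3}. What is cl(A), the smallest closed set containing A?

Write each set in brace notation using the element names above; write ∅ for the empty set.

complement {2, 1}; its interior ∅; cl(A) = X∖∅ = {2, 3, 1}

{2, 3, 1}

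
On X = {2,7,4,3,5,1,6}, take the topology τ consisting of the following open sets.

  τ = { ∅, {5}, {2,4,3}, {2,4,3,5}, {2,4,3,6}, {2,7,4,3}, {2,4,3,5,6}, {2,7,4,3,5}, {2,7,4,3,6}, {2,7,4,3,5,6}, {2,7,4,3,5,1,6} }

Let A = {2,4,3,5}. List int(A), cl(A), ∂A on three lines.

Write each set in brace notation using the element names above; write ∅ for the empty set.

interior: largest open inside A is {2,4,3,5} (from ∅, {5}, {2,4,3}, {2,4,3,5})
cl via duality: int({7,1,6}) = ∅, so X∖∅ = {2,7,4,3,5,1,6}
cl∖int = {7,1,6}

int(A) = {2,4,3,5}
cl(A)  = {2,7,4,3,5,1,6}
∂A     = {7,1,6}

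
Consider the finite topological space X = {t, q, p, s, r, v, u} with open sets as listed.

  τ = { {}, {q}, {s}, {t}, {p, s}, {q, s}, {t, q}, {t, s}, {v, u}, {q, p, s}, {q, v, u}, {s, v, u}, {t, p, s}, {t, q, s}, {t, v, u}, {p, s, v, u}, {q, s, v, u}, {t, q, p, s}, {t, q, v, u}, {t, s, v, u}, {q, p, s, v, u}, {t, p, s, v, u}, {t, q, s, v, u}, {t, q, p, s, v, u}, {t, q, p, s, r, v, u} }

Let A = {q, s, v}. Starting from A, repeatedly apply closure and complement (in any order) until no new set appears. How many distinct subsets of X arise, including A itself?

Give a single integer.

12

closure: X∖int(X∖A) = X∖{t} = {q, p, s, r, v, u}
Let k=closure and c=complement:
  1. A     = {q, s, v}
  2. kA    = {q, p, s, r, v, u}
  3. cA    = {t, p, r, u}
  4. ckA   = {t}
  5. kcA   = {t, p, r, v, u}
  6. kckA  = {t, r}
  7. ckcA  = {q, s}
  8. ckckA = {q, p, s, v, u}
  9. kckcA = {q, p, s, r}
  10. ckckcA = {t, v, u}
  11. kckckcA = {t, r, v, u}
  12. ckckckcA = {q, p, s}
— saturated at 12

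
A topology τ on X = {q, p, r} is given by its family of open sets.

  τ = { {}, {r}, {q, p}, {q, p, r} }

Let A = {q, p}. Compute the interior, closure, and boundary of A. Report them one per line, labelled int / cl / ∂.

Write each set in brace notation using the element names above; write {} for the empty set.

int(A) = {q, p}
cl(A)  = {q, p}
∂A     = {}

opens ⊆ A: {}, {q, p}; union → int = {q, p}
complement {r}; its interior {r}; cl(A) = X∖{r} = {q, p}
boundary = {q, p} ∖ {q, p} = {}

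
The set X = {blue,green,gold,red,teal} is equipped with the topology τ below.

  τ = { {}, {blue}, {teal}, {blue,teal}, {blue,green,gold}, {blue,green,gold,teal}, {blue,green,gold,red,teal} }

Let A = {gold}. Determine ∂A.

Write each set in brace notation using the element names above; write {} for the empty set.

{green,gold,red}

open subsets of A: {}; so int(A) = {}
closure: X∖int(X∖A) = X∖{blue,teal} = {green,gold,red}
∂A = {green,gold,red} minus {} = {green,gold,red}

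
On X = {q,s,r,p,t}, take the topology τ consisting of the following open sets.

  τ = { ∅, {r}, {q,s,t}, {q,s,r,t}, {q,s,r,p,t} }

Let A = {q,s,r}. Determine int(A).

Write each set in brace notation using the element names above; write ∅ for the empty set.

{r}

interior: largest open inside A is {r} (from ∅, {r})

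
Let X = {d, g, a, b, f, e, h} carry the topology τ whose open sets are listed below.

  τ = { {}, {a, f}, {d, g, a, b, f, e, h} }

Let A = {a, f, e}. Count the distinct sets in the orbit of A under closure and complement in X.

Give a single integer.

closure: X∖int(X∖A) = X∖{} = {d, g, a, b, f, e, h}
Let k=closure and c=complement:
  1. A     = {a, f, e}
  2. kA    = {d, g, a, b, f, e, h}
  3. cA    = {d, g, b, h}
  4. ckA   = {}
  5. kcA   = {d, g, b, e, h}
  6. ckcA  = {a, f}
— saturated at 6

6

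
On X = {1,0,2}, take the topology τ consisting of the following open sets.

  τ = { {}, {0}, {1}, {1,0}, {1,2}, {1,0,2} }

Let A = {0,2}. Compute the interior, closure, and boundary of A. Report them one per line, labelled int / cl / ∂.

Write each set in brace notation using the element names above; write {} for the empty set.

int(A) = {0}
cl(A)  = {0,2}
∂A     = {2}

opens ⊆ A: {}, {0}; union → int = {0}
complement {1}; its interior {1}; cl(A) = X∖{1} = {0,2}
boundary = {0,2} ∖ {0} = {2}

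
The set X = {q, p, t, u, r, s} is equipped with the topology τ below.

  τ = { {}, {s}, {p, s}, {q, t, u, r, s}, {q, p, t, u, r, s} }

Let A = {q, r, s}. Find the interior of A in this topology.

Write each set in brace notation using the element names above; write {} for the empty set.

{s}

interior: largest open inside A is {s} (from {}, {s})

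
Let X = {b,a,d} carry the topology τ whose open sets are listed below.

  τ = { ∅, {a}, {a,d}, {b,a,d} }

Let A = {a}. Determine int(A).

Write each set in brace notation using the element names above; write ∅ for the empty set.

U open, U⊆A: ∅, {a}. int(A) = ⋃ = {a}

{a}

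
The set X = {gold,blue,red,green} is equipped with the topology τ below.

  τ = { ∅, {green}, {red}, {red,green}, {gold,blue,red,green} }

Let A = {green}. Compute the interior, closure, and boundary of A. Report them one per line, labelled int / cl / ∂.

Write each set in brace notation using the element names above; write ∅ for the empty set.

U open, U⊆A: ∅, {green}. int(A) = ⋃ = {green}
X∖A={gold,blue,red}, int(X∖A)={red}, hence cl(A)={gold,blue,green}
∂A: remove int from cl → {gold,blue}

int(A) = {green}
cl(A)  = {gold,blue,green}
∂A     = {gold,blue}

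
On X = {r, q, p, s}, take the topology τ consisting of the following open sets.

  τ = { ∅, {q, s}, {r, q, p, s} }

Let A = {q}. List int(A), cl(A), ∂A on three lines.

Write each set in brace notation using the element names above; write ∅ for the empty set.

interior: largest open inside A is ∅ (from ∅)
cl via duality: int({r, p, s}) = ∅, so X∖∅ = {r, q, p, s}
cl∖int = {r, q, p, s}

int(A) = ∅
cl(A)  = {r, q, p, s}
∂A     = {r, q, p, s}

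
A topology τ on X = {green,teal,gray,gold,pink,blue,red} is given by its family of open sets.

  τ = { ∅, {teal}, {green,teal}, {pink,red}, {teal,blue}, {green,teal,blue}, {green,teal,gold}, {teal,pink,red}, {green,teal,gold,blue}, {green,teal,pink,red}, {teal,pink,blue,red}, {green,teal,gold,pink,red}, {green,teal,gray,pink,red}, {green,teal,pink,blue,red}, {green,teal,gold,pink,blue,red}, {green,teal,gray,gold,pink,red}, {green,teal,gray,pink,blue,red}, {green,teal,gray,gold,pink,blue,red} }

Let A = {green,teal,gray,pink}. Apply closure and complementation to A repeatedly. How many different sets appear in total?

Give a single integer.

closure: X∖int(X∖A) = X∖∅ = {green,teal,gray,gold,pink,blue,red}
Let k=closure and c=complement:
  1. A     = {green,teal,gray,pink}
  2. kA    = {green,teal,gray,gold,pink,blue,red}
  3. cA    = {gold,blue,red}
  4. ckA   = ∅
  5. kcA   = {gray,gold,pink,blue,red}
  6. ckcA  = {green,teal}
  7. kckcA = {green,teal,gray,gold,blue}
  8. ckckcA = {pink,red}
  9. kckckcA = {gray,pink,red}
  10. ckckckcA = {green,teal,gold,blue}
— saturated at 10

10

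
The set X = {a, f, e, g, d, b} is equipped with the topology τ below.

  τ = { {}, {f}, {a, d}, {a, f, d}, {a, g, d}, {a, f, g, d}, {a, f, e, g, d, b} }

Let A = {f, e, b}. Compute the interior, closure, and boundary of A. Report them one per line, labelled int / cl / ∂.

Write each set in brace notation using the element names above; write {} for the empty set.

interior: largest open inside A is {f} (from {}, {f})
cl via duality: int({a, g, d}) = {a, g, d}, so X∖{a, g, d} = {f, e, b}
cl∖int = {e, b}

int(A) = {f}
cl(A)  = {f, e, b}
∂A     = {e, b}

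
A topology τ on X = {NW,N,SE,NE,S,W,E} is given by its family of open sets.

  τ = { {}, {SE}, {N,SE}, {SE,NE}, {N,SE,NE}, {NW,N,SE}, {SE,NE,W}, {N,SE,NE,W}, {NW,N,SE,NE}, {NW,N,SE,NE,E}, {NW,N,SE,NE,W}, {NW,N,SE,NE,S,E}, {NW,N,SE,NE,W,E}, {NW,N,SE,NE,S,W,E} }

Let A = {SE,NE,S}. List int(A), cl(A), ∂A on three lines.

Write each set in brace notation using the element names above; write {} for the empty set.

opens ⊆ A: {}, {SE}, {SE,NE}; union → int = {SE,NE}
complement {NW,N,W,E}; its interior {}; cl(A) = X∖{} = {NW,N,SE,NE,S,W,E}
boundary = {NW,N,SE,NE,S,W,E} ∖ {SE,NE} = {NW,N,S,W,E}

int(A) = {SE,NE}
cl(A)  = {NW,N,SE,NE,S,W,E}
∂A     = {NW,N,S,W,E}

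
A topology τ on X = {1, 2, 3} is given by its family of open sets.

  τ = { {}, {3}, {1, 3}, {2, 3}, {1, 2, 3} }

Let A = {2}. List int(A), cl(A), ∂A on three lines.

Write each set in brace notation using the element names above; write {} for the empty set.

open subsets of A: {}; so int(A) = {}
closure: X∖int(X∖A) = X∖{1, 3} = {2}
∂A = {2} minus {} = {2}

int(A) = {}
cl(A)  = {2}
∂A     = {2}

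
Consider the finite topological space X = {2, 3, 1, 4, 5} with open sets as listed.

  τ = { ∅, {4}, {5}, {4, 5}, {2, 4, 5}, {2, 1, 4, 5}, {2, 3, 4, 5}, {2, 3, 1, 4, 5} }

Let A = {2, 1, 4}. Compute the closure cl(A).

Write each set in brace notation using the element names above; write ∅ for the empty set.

closure: X∖int(X∖A) = X∖{5} = {2, 3, 1, 4}

{2, 3, 1, 4}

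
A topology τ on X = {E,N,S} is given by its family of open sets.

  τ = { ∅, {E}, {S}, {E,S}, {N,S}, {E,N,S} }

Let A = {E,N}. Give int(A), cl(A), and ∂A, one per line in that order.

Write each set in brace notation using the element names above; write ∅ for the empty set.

int(A) = {E}
cl(A)  = {E,N}
∂A     = {N}

open subsets of A: ∅, {E}; so int(A) = {E}
closure: X∖int(X∖A) = X∖{S} = {E,N}
∂A = {E,N} minus {E} = {N}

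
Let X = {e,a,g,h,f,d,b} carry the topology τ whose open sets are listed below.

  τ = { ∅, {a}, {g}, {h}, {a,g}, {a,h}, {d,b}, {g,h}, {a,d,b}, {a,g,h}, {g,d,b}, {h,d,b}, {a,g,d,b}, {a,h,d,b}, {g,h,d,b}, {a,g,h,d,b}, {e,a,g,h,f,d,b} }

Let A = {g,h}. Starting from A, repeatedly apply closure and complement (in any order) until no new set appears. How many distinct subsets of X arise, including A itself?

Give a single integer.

4

X∖A={e,a,f,d,b}, int(X∖A)={a,d,b}, hence cl(A)={e,g,h,f}
Orbit (k=closure, c=complement):
  1. A     = {g,h}
  2. kA    = {e,g,h,f}
  3. cA    = {e,a,f,d,b}
  4. ckA   = {a,d,b}
(closed under both — stop)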